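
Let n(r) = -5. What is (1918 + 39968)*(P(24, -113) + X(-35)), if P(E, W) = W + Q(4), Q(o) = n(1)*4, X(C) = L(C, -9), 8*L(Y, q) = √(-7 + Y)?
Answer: -5570838 + 20943*I*√42/4 ≈ -5.5708e+6 + 33932.0*I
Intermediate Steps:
L(Y, q) = √(-7 + Y)/8
X(C) = √(-7 + C)/8
Q(o) = -20 (Q(o) = -5*4 = -20)
P(E, W) = -20 + W (P(E, W) = W - 20 = -20 + W)
(1918 + 39968)*(P(24, -113) + X(-35)) = (1918 + 39968)*((-20 - 113) + √(-7 - 35)/8) = 41886*(-133 + √(-42)/8) = 41886*(-133 + (I*√42)/8) = 41886*(-133 + I*√42/8) = -5570838 + 20943*I*√42/4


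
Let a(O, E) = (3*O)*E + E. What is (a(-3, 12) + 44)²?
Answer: 2704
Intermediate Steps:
a(O, E) = E + 3*E*O (a(O, E) = 3*E*O + E = E + 3*E*O)
(a(-3, 12) + 44)² = (12*(1 + 3*(-3)) + 44)² = (12*(1 - 9) + 44)² = (12*(-8) + 44)² = (-96 + 44)² = (-52)² = 2704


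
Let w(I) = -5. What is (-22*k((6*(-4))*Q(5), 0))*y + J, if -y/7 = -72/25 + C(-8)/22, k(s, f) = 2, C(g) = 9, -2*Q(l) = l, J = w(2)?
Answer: -19151/25 ≈ -766.04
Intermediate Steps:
J = -5
Q(l) = -l/2
y = 9513/550 (y = -7*(-72/25 + 9/22) = -7*(-1359/550) = 9513/550 ≈ 17.296)
(-22*k((6*(-4))*Q(5), 0))*y + J = -22*2*(9513/550) - 5 = -44*9513/550 - 5 = -19026/25 - 5 = -19151/25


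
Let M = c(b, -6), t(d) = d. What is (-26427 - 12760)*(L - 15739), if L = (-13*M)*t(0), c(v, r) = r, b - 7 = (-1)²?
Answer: 616764193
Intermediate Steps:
b = 8 (b = 7 + (-1)² = 7 + 1 = 8)
M = -6
L = 0 (L = -13*(-6)*0 = 78*0 = 0)
(-26427 - 12760)*(L - 15739) = (-26427 - 12760)*(0 - 15739) = -39187*(-15739) = 616764193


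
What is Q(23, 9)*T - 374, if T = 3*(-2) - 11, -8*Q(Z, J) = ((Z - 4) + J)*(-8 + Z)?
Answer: 1037/2 ≈ 518.50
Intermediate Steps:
Q(Z, J) = -(-8 + Z)*(-4 + J + Z)/8 (Q(Z, J) = -((Z - 4) + J)*(-8 + Z)/8 = -((-4 + Z) + J)*(-8 + Z)/8 = -(-4 + J + Z)*(-8 + Z)/8 = -(-8 + Z)*(-4 + J + Z)/8)
T = -17 (T = -6 - 11 = -17)
Q(23, 9)*T - 374 = (-4 + 9 - 1/8*23**2 + (3/2)*23 - 1/8*9*23)*(-17) - 374 = (-4 + 9 - 1/8*529 + 69/2 - 207/8)*(-17) - 374 = (-4 + 9 - 529/8 + 69/2 - 207/8)*(-17) - 374 = -105/2*(-17) - 374 = 1785/2 - 374 = 1037/2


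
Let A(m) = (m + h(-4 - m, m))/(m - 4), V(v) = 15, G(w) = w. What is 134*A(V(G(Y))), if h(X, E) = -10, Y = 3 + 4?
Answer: 670/11 ≈ 60.909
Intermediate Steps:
Y = 7
A(m) = (-10 + m)/(-4 + m) (A(m) = (m - 10)/(m - 4) = (-10 + m)/(-4 + m))
134*A(V(G(Y))) = 134*((-10 + 15)/(-4 + 15)) = 134*(5/11) = 670/11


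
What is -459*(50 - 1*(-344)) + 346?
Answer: -180500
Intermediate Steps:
-459*(50 - 1*(-344)) + 346 = -459*(50 + 344) + 346 = -459*394 + 346 = -180846 + 346 = -180500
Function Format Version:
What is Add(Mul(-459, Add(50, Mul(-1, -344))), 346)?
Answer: -180500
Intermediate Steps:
Add(Mul(-459, Add(50, Mul(-1, -344))), 346) = Add(Mul(-459, Add(50, 344)), 346) = Add(Mul(-459, 394), 346) = Add(-180846, 346) = -180500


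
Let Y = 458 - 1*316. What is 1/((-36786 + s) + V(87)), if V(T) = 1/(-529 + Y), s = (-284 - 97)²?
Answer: 387/41941124 ≈ 9.2272e-6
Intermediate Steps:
Y = 142 (Y = 458 - 316 = 142)
s = 145161 (s = (-381)² = 145161)
V(T) = -1/387 (V(T) = 1/(-529 + 142) = 1/(-387) = -1/387)
1/((-36786 + s) + V(87)) = 1/((-36786 + 145161) - 1/387) = 1/(108375 - 1/387) = 1/(41941124/387) = 387/41941124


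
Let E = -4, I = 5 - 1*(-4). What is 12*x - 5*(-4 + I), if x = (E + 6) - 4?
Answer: -49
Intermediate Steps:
I = 9 (I = 5 + 4 = 9)
x = -2 (x = (-4 + 6) - 4 = 2 - 4 = -2)
12*x - 5*(-4 + I) = 12*(-2) - 5*(-4 + 9) = -24 - 5*5 = -24 - 25 = -49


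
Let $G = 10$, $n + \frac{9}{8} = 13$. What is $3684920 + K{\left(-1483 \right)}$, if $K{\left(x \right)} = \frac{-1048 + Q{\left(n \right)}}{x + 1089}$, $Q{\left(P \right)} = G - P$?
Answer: $\frac{11614876239}{3152} \approx 3.6849 \cdot 10^{6}$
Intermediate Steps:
$n = \frac{95}{8}$ ($n = - \frac{9}{8} + 13 = \frac{95}{8} \approx 11.875$)
$Q{\left(P \right)} = 10 - P$
$K{\left(x \right)} = - \frac{8399}{8 \left(1089 + x\right)}$ ($K{\left(x \right)} = \frac{-1048 + \left(10 - \frac{95}{8}\right)}{x + 1089} = \frac{-1048 + \left(10 - \frac{95}{8}\right)}{1089 + x} = \frac{-1048 - \frac{15}{8}}{1089 + x} = - \frac{8399}{8 \left(1089 + x\right)}$)
$3684920 + K{\left(-1483 \right)} = 3684920 - \frac{8399}{8712 + 8 \left(-1483\right)} = 3684920 - \frac{8399}{8712 - 11864} = 3684920 - \frac{8399}{-3152} = 3684920 - - \frac{8399}{3152} = 3684920 + \frac{8399}{3152} = \frac{11614876239}{3152}$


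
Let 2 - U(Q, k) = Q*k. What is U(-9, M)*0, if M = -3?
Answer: 0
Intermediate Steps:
U(Q, k) = 2 - Q*k
U(-9, M)*0 = (2 - 1*(-9)*(-3))*0 = (2 - 27)*0 = -25*0 = 0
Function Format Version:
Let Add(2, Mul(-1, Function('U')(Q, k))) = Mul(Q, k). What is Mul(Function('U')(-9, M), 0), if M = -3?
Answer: 0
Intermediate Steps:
Function('U')(Q, k) = Add(2, Mul(-1, Q, k)) (Function('U')(Q, k) = Add(2, Mul(-1, Mul(Q, k))) = Add(2, Mul(-1, Q, k)))
Mul(Function('U')(-9, M), 0) = Mul(Add(2, Mul(-1, -9, -3)), 0) = Mul(Add(2, -27), 0) = Mul(-25, 0) = 0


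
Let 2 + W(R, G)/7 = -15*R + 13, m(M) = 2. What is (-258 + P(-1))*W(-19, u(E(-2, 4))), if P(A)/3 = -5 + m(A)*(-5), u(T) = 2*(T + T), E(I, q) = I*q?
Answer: -627816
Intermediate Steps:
u(T) = 4*T (u(T) = 2*(2*T) = 4*T)
W(R, G) = 77 - 105*R (W(R, G) = -14 + 7*(-15*R + 13) = -14 + 7*(13 - 15*R) = -14 + (91 - 105*R) = 77 - 105*R)
P(A) = -45 (P(A) = 3*(-5 + 2*(-5)) = 3*(-5 - 10) = 3*(-15) = -45)
(-258 + P(-1))*W(-19, u(E(-2, 4))) = (-258 - 45)*(77 - 105*(-19)) = -303*(77 + 1995) = -303*2072 = -627816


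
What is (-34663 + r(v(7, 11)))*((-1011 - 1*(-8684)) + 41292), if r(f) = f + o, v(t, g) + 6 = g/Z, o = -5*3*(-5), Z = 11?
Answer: -1693846245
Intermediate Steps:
o = 75 (o = -15*(-5) = 75)
v(t, g) = -6 + g/11
r(f) = 75 + f (r(f) = f + 75 = 75 + f)
(-34663 + r(v(7, 11)))*((-1011 - 1*(-8684)) + 41292) = (-34663 + (75 + (-6 + (1/11)*11)))*((-1011 - 1*(-8684)) + 41292) = (-34663 + (75 + (-6 + 1)))*((-1011 + 8684) + 41292) = (-34663 + (75 - 5))*(7673 + 41292) = (-34663 + 70)*48965 = -34593*48965 = -1693846245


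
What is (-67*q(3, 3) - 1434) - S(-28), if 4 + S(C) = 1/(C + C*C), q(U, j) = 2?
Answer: -1182385/756 ≈ -1564.0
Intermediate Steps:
S(C) = -4 + 1/(C + C**2) (S(C) = -4 + 1/(C + C*C) = -4 + 1/(C + C**2))
(-67*q(3, 3) - 1434) - S(-28) = (-67*2 - 1434) - (1 - 4*(-28) - 4*(-28)**2)/((-28)*(1 - 28)) = (-134 - 1434) - (-1)*(1 + 112 - 4*784)/(28*(-27)) = -1568 - (-1)*(-1)*(1 + 112 - 3136)/(28*27) = -1568 - (-1)*(-1)*(-3023)/(28*27) = -1568 - 1*(-3023/756) = -1568 + 3023/756 = -1182385/756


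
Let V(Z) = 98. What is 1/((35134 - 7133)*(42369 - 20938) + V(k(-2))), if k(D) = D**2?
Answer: 1/600089529 ≈ 1.6664e-9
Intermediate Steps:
1/((35134 - 7133)*(42369 - 20938) + V(k(-2))) = 1/((35134 - 7133)*(42369 - 20938) + 98) = 1/(28001*21431 + 98) = 1/(600089431 + 98) = 1/600089529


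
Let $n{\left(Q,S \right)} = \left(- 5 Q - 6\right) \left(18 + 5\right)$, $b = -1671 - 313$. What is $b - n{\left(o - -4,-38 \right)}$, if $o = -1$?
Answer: $-1501$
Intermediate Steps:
$b = -1984$ ($b = -1671 - 313 = -1984$)
$n{\left(Q,S \right)} = -138 - 115 Q$ ($n{\left(Q,S \right)} = \left(-6 - 5 Q\right) 23 = -138 - 115 Q$)
$b - n{\left(o - -4,-38 \right)} = -1984 - \left(-138 - 115 \left(-1 - -4\right)\right) = -1984 - \left(-138 - 115 \left(-1 + 4\right)\right) = -1984 - \left(-138 - 345\right) = -1984 - -483 = -1984 + 483 = -1501$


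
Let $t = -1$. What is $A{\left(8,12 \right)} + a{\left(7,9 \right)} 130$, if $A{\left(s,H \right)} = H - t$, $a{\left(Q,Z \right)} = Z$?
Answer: $1183$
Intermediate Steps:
$A{\left(s,H \right)} = 1 + H$ ($A{\left(s,H \right)} = H - -1 = H + 1 = 1 + H$)
$A{\left(8,12 \right)} + a{\left(7,9 \right)} 130 = \left(1 + 12\right) + 9 \cdot 130 = 13 + 1170 = 1183$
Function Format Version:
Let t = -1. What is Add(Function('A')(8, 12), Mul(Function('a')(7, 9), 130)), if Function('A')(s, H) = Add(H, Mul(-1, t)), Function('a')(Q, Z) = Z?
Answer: 1183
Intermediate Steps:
Function('A')(s, H) = Add(1, H) (Function('A')(s, H) = Add(H, Mul(-1, -1)) = Add(H, 1) = Add(1, H))
Add(Function('A')(8, 12), Mul(Function('a')(7, 9), 130)) = Add(Add(1, 12), Mul(9, 130)) = Add(13, 1170) = 1183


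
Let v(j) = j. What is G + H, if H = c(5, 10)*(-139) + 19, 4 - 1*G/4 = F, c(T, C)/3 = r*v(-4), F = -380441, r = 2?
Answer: 1525135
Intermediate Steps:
c(T, C) = -24 (c(T, C) = 3*(2*(-4)) = 3*(-8) = -24)
G = 1521780 (G = 16 - 4*(-380441) = 16 + 1521764 = 1521780)
H = 3355 (H = -24*(-139) + 19 = 3336 + 19 = 3355)
G + H = 1521780 + 3355 = 1525135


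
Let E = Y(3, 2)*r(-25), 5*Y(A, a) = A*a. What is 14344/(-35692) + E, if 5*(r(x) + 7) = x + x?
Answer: -928076/44615 ≈ -20.802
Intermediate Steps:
r(x) = -7 + 2*x/5 (r(x) = -7 + (x + x)/5 = -7 + (2*x)/5 = -7 + 2*x/5)
Y(A, a) = A*a/5 (Y(A, a) = (A*a)/5 = A*a/5)
E = -102/5 (E = ((1/5)*3*2)*(-7 + (2/5)*(-25)) = 6*(-7 - 10)/5 = (6/5)*(-17) = -102/5 ≈ -20.400)
14344/(-35692) + E = 14344/(-35692) - 102/5 = 14344*(-1/35692) - 102/5 = -3586/8923 - 102/5 = -928076/44615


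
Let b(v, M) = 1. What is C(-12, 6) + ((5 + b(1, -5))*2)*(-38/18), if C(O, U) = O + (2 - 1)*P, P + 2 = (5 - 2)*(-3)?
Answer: -145/3 ≈ -48.333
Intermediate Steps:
P = -11 (P = -2 + (5 - 2)*(-3) = -2 + 3*(-3) = -2 - 9 = -11)
C(O, U) = -11 + O (C(O, U) = O + (2 - 1)*(-11) = O + 1*(-11) = O - 11 = -11 + O)
C(-12, 6) + ((5 + b(1, -5))*2)*(-38/18) = (-11 - 12) + ((5 + 1)*2)*(-38/18) = -23 + (6*2)*(-38*1/18) = -23 + 12*(-19/9) = -23 - 76/3 = -145/3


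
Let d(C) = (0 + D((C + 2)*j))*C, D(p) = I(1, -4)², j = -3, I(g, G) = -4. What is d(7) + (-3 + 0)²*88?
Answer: 904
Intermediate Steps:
D(p) = 16 (D(p) = (-4)² = 16)
d(C) = 16*C (d(C) = (0 + 16)*C = 16*C)
d(7) + (-3 + 0)²*88 = 16*7 + (-3 + 0)²*88 = 112 + (-3)²*88 = 112 + 9*88 = 112 + 792 = 904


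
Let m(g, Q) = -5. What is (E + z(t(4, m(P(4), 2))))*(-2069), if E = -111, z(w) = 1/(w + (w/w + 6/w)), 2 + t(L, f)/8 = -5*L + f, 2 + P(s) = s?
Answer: 1777864803/7741 ≈ 2.2967e+5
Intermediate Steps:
P(s) = -2 + s
t(L, f) = -16 - 40*L + 8*f (t(L, f) = -16 + 8*(-5*L + f) = -16 + 8*(f - 5*L) = -16 + (-40*L + 8*f) = -16 - 40*L + 8*f)
z(w) = 1/(1 + w + 6/w) (z(w) = 1/(w + (1 + 6/w)) = 1/(1 + w + 6/w))
(E + z(t(4, m(P(4), 2))))*(-2069) = (-111 + (-16 - 40*4 + 8*(-5))/(6 + (-16 - 40*4 + 8*(-5)) + (-16 - 40*4 + 8*(-5))²))*(-2069) = (-111 + (-16 - 160 - 40)/(6 + (-16 - 160 - 40) + (-16 - 160 - 40)²))*(-2069) = (-111 - 216/(6 - 216 + (-216)²))*(-2069) = (-111 - 216/(6 - 216 + 46656))*(-2069) = (-111 - 216/46446)*(-2069) = (-111 - 216*1/46446)*(-2069) = (-111 - 36/7741)*(-2069) = -859287/7741*(-2069) = 1777864803/7741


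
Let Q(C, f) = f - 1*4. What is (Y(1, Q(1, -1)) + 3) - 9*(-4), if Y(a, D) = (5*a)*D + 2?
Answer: 16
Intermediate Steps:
Q(C, f) = -4 + f (Q(C, f) = f - 4 = -4 + f)
Y(a, D) = 2 + 5*D*a (Y(a, D) = 5*D*a + 2 = 2 + 5*D*a)
(Y(1, Q(1, -1)) + 3) - 9*(-4) = ((2 + 5*(-4 - 1)*1) + 3) - 9*(-4) = ((2 + 5*(-5)*1) + 3) + 36 = ((2 - 25) + 3) + 36 = (-23 + 3) + 36 = -20 + 36 = 16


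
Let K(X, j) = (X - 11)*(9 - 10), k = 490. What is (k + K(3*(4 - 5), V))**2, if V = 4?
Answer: 254016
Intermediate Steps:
K(X, j) = 11 - X (K(X, j) = (-11 + X)*(-1) = 11 - X)
(k + K(3*(4 - 5), V))**2 = (490 + (11 - 3*(4 - 5)))**2 = (490 + (11 - 3*(-1)))**2 = (490 + (11 - 1*(-3)))**2 = (490 + (11 + 3))**2 = (490 + 14)**2 = 504**2 = 254016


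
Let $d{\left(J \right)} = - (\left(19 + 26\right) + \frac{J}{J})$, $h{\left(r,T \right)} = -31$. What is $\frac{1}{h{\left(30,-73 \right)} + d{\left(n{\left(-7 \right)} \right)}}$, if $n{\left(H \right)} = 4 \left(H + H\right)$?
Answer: $- \frac{1}{77} \approx -0.012987$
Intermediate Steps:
$n{\left(H \right)} = 8 H$ ($n{\left(H \right)} = 4 \cdot 2 H = 8 H$)
$d{\left(J \right)} = -46$ ($d{\left(J \right)} = - (45 + 1) = \left(-1\right) 46 = -46$)
$\frac{1}{h{\left(30,-73 \right)} + d{\left(n{\left(-7 \right)} \right)}} = \frac{1}{-31 - 46} = \frac{1}{-77} = - \frac{1}{77}$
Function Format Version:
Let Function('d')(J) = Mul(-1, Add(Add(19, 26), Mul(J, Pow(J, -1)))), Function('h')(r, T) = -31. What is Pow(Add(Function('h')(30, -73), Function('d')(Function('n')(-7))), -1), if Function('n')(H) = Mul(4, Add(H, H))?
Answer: Rational(-1, 77) ≈ -0.012987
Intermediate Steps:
Function('n')(H) = Mul(8, H) (Function('n')(H) = Mul(4, Mul(2, H)) = Mul(8, H))
Function('d')(J) = -46 (Function('d')(J) = Mul(-1, Add(45, 1)) = Mul(-1, 46) = -46)
Pow(Add(Function('h')(30, -73), Function('d')(Function('n')(-7))), -1) = Pow(Add(-31, -46), -1) = Pow(-77, -1) = Rational(-1, 77)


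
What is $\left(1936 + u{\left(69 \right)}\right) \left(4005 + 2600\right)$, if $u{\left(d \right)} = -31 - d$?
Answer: $12126780$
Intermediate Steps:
$\left(1936 + u{\left(69 \right)}\right) \left(4005 + 2600\right) = \left(1936 - 100\right) \left(4005 + 2600\right) = \left(1936 - 100\right) 6605 = 1836 \cdot 6605 = 12126780$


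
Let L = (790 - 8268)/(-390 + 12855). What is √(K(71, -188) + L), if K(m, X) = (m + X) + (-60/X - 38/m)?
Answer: 2*I*√5662375759272205/13865235 ≈ 10.854*I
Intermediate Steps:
L = -7478/12465 ≈ -0.59992
K(m, X) = X + m - 60/X - 38/m (K(m, X) = (X + m) + (-60/X - 38/m) = X + m - 60/X - 38/m)
√(K(71, -188) + L) = √((-188 + 71 - 60/(-188) - 38/71) - 7478/12465) = √((-188 + 71 - 60*(-1/188) - 38*1/71) - 7478/12465) = √((-188 + 71 + 15/47 - 38/71) - 7478/12465) = √(-391150/3337 - 7478/12465) = √(-4900638836/41595705) = 2*I*√5662375759272205/13865235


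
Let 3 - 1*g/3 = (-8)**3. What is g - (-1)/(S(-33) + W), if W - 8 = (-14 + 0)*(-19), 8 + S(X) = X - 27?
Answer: 318271/206 ≈ 1545.0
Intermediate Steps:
S(X) = -35 + X (S(X) = -8 + (X - 27) = -8 + (-27 + X) = -35 + X)
g = 1545 (g = 9 - 3*(-8)**3 = 9 - 3*(-512) = 9 + 1536 = 1545)
W = 274 (W = 8 + (-14 + 0)*(-19) = 8 - 14*(-19) = 8 + 266 = 274)
g - (-1)/(S(-33) + W) = 1545 - (-1)/((-35 - 33) + 274) = 1545 - (-1)/(-68 + 274) = 1545 - (-1)/206 = 1545 - 1*(-1/206) = 1545 + 1/206 = 318271/206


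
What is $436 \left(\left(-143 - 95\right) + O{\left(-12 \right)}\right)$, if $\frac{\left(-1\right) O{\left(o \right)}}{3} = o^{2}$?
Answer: $-292120$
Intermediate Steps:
$O{\left(o \right)} = - 3 o^{2}$
$436 \left(\left(-143 - 95\right) + O{\left(-12 \right)}\right) = 436 \left(\left(-143 - 95\right) - 3 \left(-12\right)^{2}\right) = 436 \left(-238 - 432\right) = 436 \left(-670\right) = -292120$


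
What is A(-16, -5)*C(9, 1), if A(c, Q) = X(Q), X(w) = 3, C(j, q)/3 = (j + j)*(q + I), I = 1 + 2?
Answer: 648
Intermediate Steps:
I = 3
C(j, q) = 6*j*(3 + q) (C(j, q) = 3*((j + j)*(q + 3)) = 3*((2*j)*(3 + q)) = 3*(2*j*(3 + q)) = 6*j*(3 + q))
A(c, Q) = 3
A(-16, -5)*C(9, 1) = 3*(6*9*(3 + 1)) = 3*(6*9*4) = 3*216 = 648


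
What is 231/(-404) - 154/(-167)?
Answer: 23639/67468 ≈ 0.35037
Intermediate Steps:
231/(-404) - 154/(-167) = 231*(-1/404) - 154*(-1/167) = -231/404 + 154/167 = 23639/67468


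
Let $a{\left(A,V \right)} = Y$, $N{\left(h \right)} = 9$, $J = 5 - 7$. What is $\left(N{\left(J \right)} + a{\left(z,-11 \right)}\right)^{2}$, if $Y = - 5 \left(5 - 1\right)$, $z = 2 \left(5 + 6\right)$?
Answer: $121$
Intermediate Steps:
$J = -2$
$z = 22$ ($z = 2 \cdot 11 = 22$)
$Y = -20$ ($Y = \left(-5\right) 4 = -20$)
$a{\left(A,V \right)} = -20$
$\left(N{\left(J \right)} + a{\left(z,-11 \right)}\right)^{2} = \left(9 - 20\right)^{2} = \left(-11\right)^{2} = 121$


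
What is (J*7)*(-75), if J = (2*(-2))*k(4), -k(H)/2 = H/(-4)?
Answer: 4200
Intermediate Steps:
k(H) = H/2 (k(H) = -2*H/(-4) = -2*H*(-1)/4 = -(-1)*H/2 = H/2)
J = -8 (J = (2*(-2))*((½)*4) = -4*2 = -8)
(J*7)*(-75) = -8*7*(-75) = -56*(-75) = 4200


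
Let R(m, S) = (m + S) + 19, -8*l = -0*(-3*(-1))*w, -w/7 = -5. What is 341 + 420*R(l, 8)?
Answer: 11681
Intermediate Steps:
w = 35 (w = -7*(-5) = 35)
l = 0 (l = -(-1)*0*(-3*(-1)*35)/2 = -(-1)*0*(3*35)/2 = -(-1)*0*105/2 = -(-1)*0/2 = -⅛*0 = 0)
R(m, S) = 19 + S + m (R(m, S) = (S + m) + 19 = 19 + S + m)
341 + 420*R(l, 8) = 341 + 420*(19 + 8 + 0) = 341 + 420*27 = 341 + 11340 = 11681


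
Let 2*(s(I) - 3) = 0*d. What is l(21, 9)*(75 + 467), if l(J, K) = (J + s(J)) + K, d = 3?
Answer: 17886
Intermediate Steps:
s(I) = 3 (s(I) = 3 + (0*3)/2 = 3 + (½)*0 = 3 + 0 = 3)
l(J, K) = 3 + J + K (l(J, K) = (J + 3) + K = (3 + J) + K = 3 + J + K)
l(21, 9)*(75 + 467) = (3 + 21 + 9)*(75 + 467) = 33*542 = 17886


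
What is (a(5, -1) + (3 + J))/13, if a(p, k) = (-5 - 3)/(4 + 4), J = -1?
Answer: 1/13 ≈ 0.076923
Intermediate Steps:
a(p, k) = -1 (a(p, k) = -8/8 = -8*⅛ = -1)
(a(5, -1) + (3 + J))/13 = (-1 + (3 - 1))/13 = (-1 + 2)*(1/13) = 1*(1/13) = 1/13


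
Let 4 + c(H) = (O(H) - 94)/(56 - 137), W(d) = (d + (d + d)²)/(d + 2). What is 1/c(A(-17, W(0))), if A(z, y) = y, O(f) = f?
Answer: -81/230 ≈ -0.35217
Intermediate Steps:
W(d) = (d + 4*d²)/(2 + d) (W(d) = (d + (2*d)²)/(2 + d) = (d + 4*d²)/(2 + d))
c(H) = -230/81 - H/81 (c(H) = -4 + (H - 94)/(56 - 137) = -4 + (-94 + H)/(-81) = -4 + (-94 + H)*(-1/81) = -4 + (94/81 - H/81) = -230/81 - H/81)
1/c(A(-17, W(0))) = 1/(-230/81 - 0*(1 + 4*0)/(2 + 0)) = 1/(-230/81 - 0*(1 + 0)/2) = 1/(-230/81 - 0/2) = 1/(-230/81 - 1/81*0) = 1/(-230/81 + 0) = 1/(-230/81) = -81/230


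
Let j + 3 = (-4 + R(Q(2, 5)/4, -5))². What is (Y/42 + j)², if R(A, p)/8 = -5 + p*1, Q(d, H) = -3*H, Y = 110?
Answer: 21953756224/441 ≈ 4.9782e+7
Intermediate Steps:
R(A, p) = -40 + 8*p (R(A, p) = 8*(-5 + p*1) = 8*(-5 + p) = -40 + 8*p)
j = 7053 (j = -3 + (-4 + (-40 + 8*(-5)))² = -3 + (-4 + (-40 - 40))² = -3 + (-4 - 80)² = -3 + (-84)² = -3 + 7056 = 7053)
(Y/42 + j)² = (110/42 + 7053)² = (110*(1/42) + 7053)² = (55/21 + 7053)² = (148168/21)² = 21953756224/441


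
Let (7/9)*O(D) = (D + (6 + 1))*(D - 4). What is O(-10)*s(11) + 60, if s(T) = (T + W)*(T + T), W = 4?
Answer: 17880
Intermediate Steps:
s(T) = 2*T*(4 + T) (s(T) = (T + 4)*(T + T) = (4 + T)*(2*T) = 2*T*(4 + T))
O(D) = 9*(-4 + D)*(7 + D)/7 (O(D) = 9*((D + (6 + 1))*(D - 4))/7 = 9*((D + 7)*(-4 + D))/7 = 9*((7 + D)*(-4 + D))/7 = 9*((-4 + D)*(7 + D))/7 = 9*(-4 + D)*(7 + D)/7)
O(-10)*s(11) + 60 = (-36 + (9/7)*(-10)² + (27/7)*(-10))*(2*11*(4 + 11)) + 60 = (-36 + (9/7)*100 - 270/7)*(2*11*15) + 60 = (-36 + 900/7 - 270/7)*330 + 60 = 54*330 + 60 = 17820 + 60 = 17880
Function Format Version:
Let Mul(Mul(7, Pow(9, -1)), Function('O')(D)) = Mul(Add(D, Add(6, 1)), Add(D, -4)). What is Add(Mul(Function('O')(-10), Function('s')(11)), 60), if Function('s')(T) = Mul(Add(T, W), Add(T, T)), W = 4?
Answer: 17880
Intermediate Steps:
Function('s')(T) = Mul(2, T, Add(4, T)) (Function('s')(T) = Mul(Add(T, 4), Add(T, T)) = Mul(Add(4, T), Mul(2, T)) = Mul(2, T, Add(4, T)))
Function('O')(D) = Mul(Rational(9, 7), Add(-4, D), Add(7, D)) (Function('O')(D) = Mul(Rational(9, 7), Mul(Add(D, Add(6, 1)), Add(D, -4))) = Mul(Rational(9, 7), Mul(Add(D, 7), Add(-4, D))) = Mul(Rational(9, 7), Mul(Add(7, D), Add(-4, D))) = Mul(Rational(9, 7), Mul(Add(-4, D), Add(7, D))) = Mul(Rational(9, 7), Add(-4, D), Add(7, D)))
Add(Mul(Function('O')(-10), Function('s')(11)), 60) = Add(Mul(Add(-36, Mul(Rational(9, 7), Pow(-10, 2)), Mul(Rational(27, 7), -10)), Mul(2, 11, Add(4, 11))), 60) = Add(Mul(Add(-36, Mul(Rational(9, 7), 100), Rational(-270, 7)), Mul(2, 11, 15)), 60) = Add(Mul(Add(-36, Rational(900, 7), Rational(-270, 7)), 330), 60) = Add(Mul(54, 330), 60) = Add(17820, 60) = 17880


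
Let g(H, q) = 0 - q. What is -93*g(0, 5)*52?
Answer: 24180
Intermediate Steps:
g(H, q) = -q
-93*g(0, 5)*52 = -(-93)*5*52 = -93*(-5)*52 = 465*52 = 24180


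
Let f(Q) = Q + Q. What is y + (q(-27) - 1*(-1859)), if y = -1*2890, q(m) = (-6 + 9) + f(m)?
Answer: -1082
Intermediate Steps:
f(Q) = 2*Q
q(m) = 3 + 2*m (q(m) = (-6 + 9) + 2*m = 3 + 2*m)
y = -2890
y + (q(-27) - 1*(-1859)) = -2890 + ((3 + 2*(-27)) - 1*(-1859)) = -2890 + ((3 - 54) + 1859) = -2890 + (-51 + 1859) = -2890 + 1808 = -1082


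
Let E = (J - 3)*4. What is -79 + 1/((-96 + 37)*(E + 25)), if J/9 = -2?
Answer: -274998/3481 ≈ -79.000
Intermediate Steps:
J = -18 (J = 9*(-2) = -18)
E = -84 (E = (-18 - 3)*4 = -21*4 = -84)
-79 + 1/((-96 + 37)*(E + 25)) = -79 + 1/((-96 + 37)*(-84 + 25)) = -79 + 1/(-59*(-59)) = -79 - 1/59*(-1/59) = -79 + 1/3481 = -274998/3481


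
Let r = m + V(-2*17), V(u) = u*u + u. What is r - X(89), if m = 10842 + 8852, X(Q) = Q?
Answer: 20727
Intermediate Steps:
V(u) = u + u² (V(u) = u² + u = u + u²)
m = 19694
r = 20816 (r = 19694 + (-2*17)*(1 - 2*17) = 19694 - 34*(1 - 34) = 19694 - 34*(-33) = 19694 + 1122 = 20816)
r - X(89) = 20816 - 1*89 = 20816 - 89 = 20727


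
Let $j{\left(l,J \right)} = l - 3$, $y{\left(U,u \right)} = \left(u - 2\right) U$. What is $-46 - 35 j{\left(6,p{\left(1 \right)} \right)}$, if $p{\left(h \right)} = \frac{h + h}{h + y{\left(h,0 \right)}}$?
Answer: $-151$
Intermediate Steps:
$y{\left(U,u \right)} = U \left(-2 + u\right)$ ($y{\left(U,u \right)} = \left(-2 + u\right) U = U \left(-2 + u\right)$)
$p{\left(h \right)} = -2$ ($p{\left(h \right)} = \frac{h + h}{h + h \left(-2 + 0\right)} = \frac{2 h}{h + h \left(-2\right)} = \frac{2 h}{h - 2 h} = \frac{2 h}{\left(-1\right) h} = 2 h \left(- \frac{1}{h}\right) = -2$)
$j{\left(l,J \right)} = -3 + l$
$-46 - 35 j{\left(6,p{\left(1 \right)} \right)} = -46 - 35 \left(-3 + 6\right) = -46 - 105 = -151$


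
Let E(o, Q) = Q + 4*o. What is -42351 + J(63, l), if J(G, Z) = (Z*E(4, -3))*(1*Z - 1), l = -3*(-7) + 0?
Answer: -36891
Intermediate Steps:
l = 21 (l = 21 + 0 = 21)
J(G, Z) = 13*Z*(-1 + Z) (J(G, Z) = (Z*(-3 + 4*4))*(1*Z - 1) = (Z*(-3 + 16))*(Z - 1) = (Z*13)*(-1 + Z) = (13*Z)*(-1 + Z) = 13*Z*(-1 + Z))
-42351 + J(63, l) = -42351 + 13*21*(-1 + 21) = -42351 + 13*21*20 = -42351 + 5460 = -36891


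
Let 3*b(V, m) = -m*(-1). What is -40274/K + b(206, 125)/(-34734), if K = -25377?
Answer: 1397819741/881444718 ≈ 1.5858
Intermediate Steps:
b(V, m) = m/3 (b(V, m) = (-m*(-1))/3 = m/3)
-40274/K + b(206, 125)/(-34734) = -40274/(-25377) + ((⅓)*125)/(-34734) = -40274*(-1/25377) + (125/3)*(-1/34734) = 40274/25377 - 125/104202 = 1397819741/881444718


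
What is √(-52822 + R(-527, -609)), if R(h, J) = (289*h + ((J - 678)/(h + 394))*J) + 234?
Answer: I*√76093062/19 ≈ 459.11*I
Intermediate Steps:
R(h, J) = 234 + 289*h + J*(-678 + J)/(394 + h) (R(h, J) = (289*h + ((-678 + J)/(394 + h))*J) + 234 = (289*h + J*(-678 + J)/(394 + h)) + 234 = 234 + 289*h + J*(-678 + J)/(394 + h))
√(-52822 + R(-527, -609)) = √(-52822 + (92196 + (-609)² - 678*(-609) + 289*(-527)² + 114100*(-527))/(394 - 527)) = √(-52822 + (92196 + 370881 + 412902 + 289*277729 - 60130700)/(-133)) = √(-52822 - (92196 + 370881 + 412902 + 80263681 - 60130700)/133) = √(-52822 - 1/133*21008960) = √(-52822 - 3001280/19) = √(-4004898/19) = I*√76093062/19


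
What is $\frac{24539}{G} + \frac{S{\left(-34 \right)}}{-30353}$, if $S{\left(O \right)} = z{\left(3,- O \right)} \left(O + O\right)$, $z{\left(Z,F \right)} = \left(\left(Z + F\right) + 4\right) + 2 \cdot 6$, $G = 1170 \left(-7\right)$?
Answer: $- \frac{715315507}{248591070} \approx -2.8775$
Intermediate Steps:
$G = -8190$
$z{\left(Z,F \right)} = 16 + F + Z$ ($z{\left(Z,F \right)} = \left(\left(F + Z\right) + 4\right) + 12 = \left(4 + F + Z\right) + 12 = 16 + F + Z$)
$S{\left(O \right)} = 2 O \left(19 - O\right)$ ($S{\left(O \right)} = \left(16 - O + 3\right) \left(O + O\right) = \left(19 - O\right) 2 O = 2 O \left(19 - O\right)$)
$\frac{24539}{G} + \frac{S{\left(-34 \right)}}{-30353} = \frac{24539}{-8190} + \frac{2 \left(-34\right) \left(19 - -34\right)}{-30353} = 24539 \left(- \frac{1}{8190}\right) + 2 \left(-34\right) \left(19 + 34\right) \left(- \frac{1}{30353}\right) = - \frac{24539}{8190} + 2 \left(-34\right) 53 \left(- \frac{1}{30353}\right) = - \frac{24539}{8190} - - \frac{3604}{30353} = - \frac{24539}{8190} + \frac{3604}{30353} = - \frac{715315507}{248591070}$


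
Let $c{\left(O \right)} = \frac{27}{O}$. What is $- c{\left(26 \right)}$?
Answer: $- \frac{27}{26} \approx -1.0385$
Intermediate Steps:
$- c{\left(26 \right)} = - \frac{27}{26}$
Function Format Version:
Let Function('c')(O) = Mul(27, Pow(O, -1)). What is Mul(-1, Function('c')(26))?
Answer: Rational(-27, 26) ≈ -1.0385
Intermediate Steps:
Mul(-1, Function('c')(26)) = Mul(-1, Mul(27, Pow(26, -1))) = Mul(-1, Mul(27, Rational(1, 26))) = Mul(-1, Rational(27, 26)) = Rational(-27, 26)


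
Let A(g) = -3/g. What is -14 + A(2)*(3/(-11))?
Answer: -299/22 ≈ -13.591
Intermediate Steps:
-14 + A(2)*(3/(-11)) = -14 + (-3/2)*(3/(-11)) = -14 + (-3*1/2)*(3*(-1/11)) = -14 - 3/2*(-3/11) = -14 + 9/22 = -299/22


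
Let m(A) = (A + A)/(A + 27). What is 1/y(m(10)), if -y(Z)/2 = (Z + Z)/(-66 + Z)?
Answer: 1211/40 ≈ 30.275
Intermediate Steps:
m(A) = 2*A/(27 + A) (m(A) = (2*A)/(27 + A) = 2*A/(27 + A))
y(Z) = -4*Z/(-66 + Z) (y(Z) = -2*(Z + Z)/(-66 + Z) = -2*2*Z/(-66 + Z) = -4*Z/(-66 + Z))
1/y(m(10)) = 1/(-4*2*10/(27 + 10)/(-66 + 2*10/(27 + 10))) = 1/(-4*2*10/37/(-66 + 2*10/37)) = 1/(-4*2*10*(1/37)/(-66 + 2*10*(1/37))) = 1/(-4*20/37/(-66 + 20/37)) = 1/(-4*20/37/(-2422/37)) = 1/(-4*20/37*(-37/2422)) = 1/(40/1211) = 1211/40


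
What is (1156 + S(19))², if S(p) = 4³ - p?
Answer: 1442401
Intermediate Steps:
S(p) = 64 - p
(1156 + S(19))² = (1156 + (64 - 1*19))² = (1156 + (64 - 19))² = (1156 + 45)² = 1201² = 1442401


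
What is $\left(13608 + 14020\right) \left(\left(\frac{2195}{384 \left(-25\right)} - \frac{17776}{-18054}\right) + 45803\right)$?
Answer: $\frac{1827738098004563}{1444320} \approx 1.2655 \cdot 10^{9}$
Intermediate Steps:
$\left(13608 + 14020\right) \left(\left(\frac{2195}{384 \left(-25\right)} - \frac{17776}{-18054}\right) + 45803\right) = 27628 \left(\left(\frac{2195}{-9600} - - \frac{8888}{9027}\right) + 45803\right) = 27628 \left(\left(2195 \left(- \frac{1}{9600}\right) + \frac{8888}{9027}\right) + 45803\right) = 27628 \left(\left(- \frac{439}{1920} + \frac{8888}{9027}\right) + 45803\right) = 27628 \left(\frac{4367369}{5777280} + 45803\right) = 27628 \cdot \frac{264621123209}{5777280} = \frac{1827738098004563}{1444320}$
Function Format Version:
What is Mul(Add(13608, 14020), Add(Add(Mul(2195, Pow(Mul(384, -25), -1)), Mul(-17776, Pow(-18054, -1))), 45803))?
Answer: Rational(1827738098004563, 1444320) ≈ 1.2655e+9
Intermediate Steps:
Mul(Add(13608, 14020), Add(Add(Mul(2195, Pow(Mul(384, -25), -1)), Mul(-17776, Pow(-18054, -1))), 45803)) = Mul(27628, Add(Add(Mul(2195, Pow(-9600, -1)), Mul(-17776, Rational(-1, 18054))), 45803)) = Mul(27628, Add(Add(Mul(2195, Rational(-1, 9600)), Rational(8888, 9027)), 45803)) = Mul(27628, Add(Add(Rational(-439, 1920), Rational(8888, 9027)), 45803)) = Mul(27628, Add(Rational(4367369, 5777280), 45803)) = Mul(27628, Rational(264621123209, 5777280)) = Rational(1827738098004563, 1444320)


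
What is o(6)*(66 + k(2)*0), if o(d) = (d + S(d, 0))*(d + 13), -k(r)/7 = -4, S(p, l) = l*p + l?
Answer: 7524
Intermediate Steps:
S(p, l) = l + l*p
k(r) = 28 (k(r) = -7*(-4) = 28)
o(d) = d*(13 + d) (o(d) = (d + 0*(1 + d))*(d + 13) = (d + 0)*(13 + d) = d*(13 + d))
o(6)*(66 + k(2)*0) = (6*(13 + 6))*(66 + 28*0) = (6*19)*(66 + 0) = 114*66 = 7524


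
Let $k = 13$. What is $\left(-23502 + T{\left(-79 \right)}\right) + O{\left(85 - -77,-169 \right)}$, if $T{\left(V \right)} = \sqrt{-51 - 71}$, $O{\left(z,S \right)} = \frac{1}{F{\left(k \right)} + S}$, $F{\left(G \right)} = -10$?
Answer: $- \frac{4206859}{179} + i \sqrt{122} \approx -23502.0 + 11.045 i$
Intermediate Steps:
$O{\left(z,S \right)} = \frac{1}{-10 + S}$
$T{\left(V \right)} = i \sqrt{122}$ ($T{\left(V \right)} = \sqrt{-122} = i \sqrt{122}$)
$\left(-23502 + T{\left(-79 \right)}\right) + O{\left(85 - -77,-169 \right)} = \left(-23502 + i \sqrt{122}\right) + \frac{1}{-10 - 169} = \left(-23502 + i \sqrt{122}\right) + \frac{1}{-179} = \left(-23502 + i \sqrt{122}\right) - \frac{1}{179} = - \frac{4206859}{179} + i \sqrt{122}$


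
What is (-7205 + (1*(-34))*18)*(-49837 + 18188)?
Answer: 247400233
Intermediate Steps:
(-7205 + (1*(-34))*18)*(-49837 + 18188) = (-7205 - 34*18)*(-31649) = (-7205 - 612)*(-31649) = -7817*(-31649) = 247400233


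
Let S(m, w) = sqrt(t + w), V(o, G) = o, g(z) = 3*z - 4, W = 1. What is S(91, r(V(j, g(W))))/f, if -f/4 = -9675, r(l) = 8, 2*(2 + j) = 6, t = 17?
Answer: 1/7740 ≈ 0.00012920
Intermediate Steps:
g(z) = -4 + 3*z
j = 1 (j = -2 + (1/2)*6 = -2 + 3 = 1)
S(m, w) = sqrt(17 + w)
f = 38700 (f = -4*(-9675) = 38700)
S(91, r(V(j, g(W))))/f = sqrt(17 + 8)/38700 = sqrt(25)*(1/38700) = 5*(1/38700) = 1/7740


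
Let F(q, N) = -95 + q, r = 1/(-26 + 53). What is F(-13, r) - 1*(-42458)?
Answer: 42350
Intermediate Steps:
r = 1/27 ≈ 0.037037
F(-13, r) - 1*(-42458) = (-95 - 13) - 1*(-42458) = -108 + 42458 = 42350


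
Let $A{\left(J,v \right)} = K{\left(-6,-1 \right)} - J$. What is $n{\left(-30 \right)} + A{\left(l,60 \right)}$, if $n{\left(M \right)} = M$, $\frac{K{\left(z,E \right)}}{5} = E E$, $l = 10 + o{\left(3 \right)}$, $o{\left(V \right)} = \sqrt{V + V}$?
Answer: $-35 - \sqrt{6} \approx -37.449$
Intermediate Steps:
$o{\left(V \right)} = \sqrt{2} \sqrt{V}$ ($o{\left(V \right)} = \sqrt{2 V} = \sqrt{2} \sqrt{V}$)
$l = 10 + \sqrt{6}$ ($l = 10 + \sqrt{2} \sqrt{3} = 10 + \sqrt{6} \approx 12.449$)
$K{\left(z,E \right)} = 5 E^{2}$ ($K{\left(z,E \right)} = 5 E E = 5 E^{2}$)
$A{\left(J,v \right)} = 5 - J$ ($A{\left(J,v \right)} = 5 \left(-1\right)^{2} - J = 5 \cdot 1 - J = 5 - J$)
$n{\left(-30 \right)} + A{\left(l,60 \right)} = -30 - \left(5 + \sqrt{6}\right) = -35 - \sqrt{6}$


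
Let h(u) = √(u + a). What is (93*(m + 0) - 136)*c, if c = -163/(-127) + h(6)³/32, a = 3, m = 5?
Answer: 2844205/4064 ≈ 699.85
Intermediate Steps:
h(u) = √(3 + u) (h(u) = √(u + 3) = √(3 + u))
c = 8645/4064 (c = -163/(-127) + (√(3 + 6))³/32 = -163*(-1/127) + (√9)³*(1/32) = 163/127 + 3³*(1/32) = 163/127 + 27*(1/32) = 163/127 + 27/32 = 8645/4064 ≈ 2.1272)
(93*(m + 0) - 136)*c = (93*(5 + 0) - 136)*(8645/4064) = (93*5 - 136)*(8645/4064) = (465 - 136)*(8645/4064) = 329*(8645/4064) = 2844205/4064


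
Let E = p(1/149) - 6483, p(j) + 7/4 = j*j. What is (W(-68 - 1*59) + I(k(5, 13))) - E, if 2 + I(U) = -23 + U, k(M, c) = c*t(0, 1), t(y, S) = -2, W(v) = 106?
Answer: 580755955/88804 ≈ 6539.8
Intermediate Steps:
p(j) = -7/4 + j² (p(j) = -7/4 + j*j = -7/4 + j²)
k(M, c) = -2*c (k(M, c) = c*(-2) = -2*c)
I(U) = -25 + U (I(U) = -2 + (-23 + U) = -25 + U)
E = -575871735/88804 (E = (-7/4 + (1/149)²) - 6483 = (-7/4 + 1/22201) - 6483 = -155403/88804 - 6483 = -575871735/88804 ≈ -6484.8)
(W(-68 - 1*59) + I(k(5, 13))) - E = (106 + (-25 - 2*13)) - 1*(-575871735/88804) = (106 + (-25 - 26)) + 575871735/88804 = (106 - 51) + 575871735/88804 = 55 + 575871735/88804 = 580755955/88804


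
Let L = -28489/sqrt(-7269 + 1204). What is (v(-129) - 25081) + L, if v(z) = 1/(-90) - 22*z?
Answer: -2001871/90 + 28489*I*sqrt(6065)/6065 ≈ -22243.0 + 365.82*I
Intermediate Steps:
L = 28489*I*sqrt(6065)/6065 (L = -28489*(-I*sqrt(6065)/6065) = -(-28489)*I*sqrt(6065)/6065 = 28489*I*sqrt(6065)/6065 ≈ 365.82*I)
v(z) = -1/90 - 22*z
(v(-129) - 25081) + L = ((-1/90 - 22*(-129)) - 25081) + 28489*I*sqrt(6065)/6065 = ((-1/90 + 2838) - 25081) + 28489*I*sqrt(6065)/6065 = (255419/90 - 25081) + 28489*I*sqrt(6065)/6065 = -2001871/90 + 28489*I*sqrt(6065)/6065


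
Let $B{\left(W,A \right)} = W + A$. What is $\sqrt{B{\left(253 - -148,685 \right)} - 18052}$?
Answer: $i \sqrt{16966} \approx 130.25 i$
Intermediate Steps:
$B{\left(W,A \right)} = A + W$
$\sqrt{B{\left(253 - -148,685 \right)} - 18052} = \sqrt{\left(685 + \left(253 - -148\right)\right) - 18052} = \sqrt{\left(685 + \left(253 + 148\right)\right) - 18052} = \sqrt{\left(685 + 401\right) - 18052} = \sqrt{1086 - 18052} = \sqrt{-16966} = i \sqrt{16966}$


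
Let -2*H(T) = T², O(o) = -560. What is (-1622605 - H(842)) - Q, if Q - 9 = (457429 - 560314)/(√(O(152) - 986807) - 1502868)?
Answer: -2864219845385650592/2258613212791 - 102885*I*√987367/2258613212791 ≈ -1.2681e+6 - 4.5264e-5*I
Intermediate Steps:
H(T) = -T²/2
Q = 9 - 102885/(-1502868 + I*√987367) (Q = 9 + (457429 - 560314)/(√(-560 - 986807) - 1502868) = 9 - 102885/(√(-987367) - 1502868) = 9 - 102885/(I*√987367 - 1502868) = 9 - 102885/(-1502868 + I*√987367) ≈ 9.0685 + 4.5264e-5*I)
(-1622605 - H(842)) - Q = (-1622605 - (-1)*842²/2) - (20482141489299/2258613212791 + 102885*I*√987367/2258613212791) = (-1622605 - (-1)*708964/2) + (-20482141489299/2258613212791 - 102885*I*√987367/2258613212791) = (-1622605 - 1*(-354482)) + (-20482141489299/2258613212791 - 102885*I*√987367/2258613212791) = (-1622605 + 354482) + (-20482141489299/2258613212791 - 102885*I*√987367/2258613212791) = -1268123 + (-20482141489299/2258613212791 - 102885*I*√987367/2258613212791) = -2864219845385650592/2258613212791 - 102885*I*√987367/2258613212791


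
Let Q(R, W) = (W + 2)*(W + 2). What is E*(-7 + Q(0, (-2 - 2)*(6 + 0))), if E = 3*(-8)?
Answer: -11448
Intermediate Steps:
E = -24
Q(R, W) = (2 + W)² (Q(R, W) = (2 + W)*(2 + W) = (2 + W)²)
E*(-7 + Q(0, (-2 - 2)*(6 + 0))) = -24*(-7 + (2 + (-2 - 2)*(6 + 0))²) = -24*(-7 + (2 - 4*6)²) = -24*(-7 + (2 - 24)²) = -24*(-7 + (-22)²) = -24*(-7 + 484) = -24*477 = -11448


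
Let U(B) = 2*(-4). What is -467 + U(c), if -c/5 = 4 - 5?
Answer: -475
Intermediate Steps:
c = 5 (c = -5*(4 - 5) = -5*(-1) = 5)
U(B) = -8
-467 + U(c) = -467 - 8 = -475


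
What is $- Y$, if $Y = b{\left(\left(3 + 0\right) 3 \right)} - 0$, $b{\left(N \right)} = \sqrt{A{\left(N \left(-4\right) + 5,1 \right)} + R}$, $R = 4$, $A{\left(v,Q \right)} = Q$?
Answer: $- \sqrt{5} \approx -2.2361$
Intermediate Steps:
$b{\left(N \right)} = \sqrt{5}$ ($b{\left(N \right)} = \sqrt{1 + 4} = \sqrt{5}$)
$Y = \sqrt{5}$ ($Y = \sqrt{5} - 0 = \sqrt{5} + 0 = \sqrt{5} \approx 2.2361$)
$- Y = - \sqrt{5}$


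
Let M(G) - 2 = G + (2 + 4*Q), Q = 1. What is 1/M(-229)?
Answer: -1/221 ≈ -0.0045249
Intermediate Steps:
M(G) = 8 + G (M(G) = 2 + (G + (2 + 4*1)) = 2 + (G + (2 + 4)) = 2 + (G + 6) = 2 + (6 + G) = 8 + G)
1/M(-229) = 1/(8 - 229) = 1/(-221) = -1/221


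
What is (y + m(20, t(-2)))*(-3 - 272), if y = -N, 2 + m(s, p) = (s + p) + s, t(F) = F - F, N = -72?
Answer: -30250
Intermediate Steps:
t(F) = 0
m(s, p) = -2 + p + 2*s (m(s, p) = -2 + ((s + p) + s) = -2 + ((p + s) + s) = -2 + (p + 2*s) = -2 + p + 2*s)
y = 72 (y = -1*(-72) = 72)
(y + m(20, t(-2)))*(-3 - 272) = (72 + (-2 + 0 + 2*20))*(-3 - 272) = (72 + (-2 + 0 + 40))*(-275) = (72 + 38)*(-275) = 110*(-275) = -30250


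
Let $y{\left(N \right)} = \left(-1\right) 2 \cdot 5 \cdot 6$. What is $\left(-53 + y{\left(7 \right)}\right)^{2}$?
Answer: $12769$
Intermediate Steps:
$y{\left(N \right)} = -60$ ($y{\left(N \right)} = \left(-2\right) 5 \cdot 6 = \left(-10\right) 6 = -60$)
$\left(-53 + y{\left(7 \right)}\right)^{2} = \left(-53 - 60\right)^{2} = \left(-113\right)^{2} = 12769$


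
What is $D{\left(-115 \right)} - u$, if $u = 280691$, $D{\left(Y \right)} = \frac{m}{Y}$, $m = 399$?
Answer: $- \frac{32279864}{115} \approx -2.8069 \cdot 10^{5}$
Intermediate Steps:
$D{\left(Y \right)} = \frac{399}{Y}$
$D{\left(-115 \right)} - u = \frac{399}{-115} - 280691 = 399 \left(- \frac{1}{115}\right) - 280691 = - \frac{399}{115} - 280691 = - \frac{32279864}{115}$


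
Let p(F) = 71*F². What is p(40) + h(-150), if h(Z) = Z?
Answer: 113450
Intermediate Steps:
p(40) + h(-150) = 71*40² - 150 = 71*1600 - 150 = 113600 - 150 = 113450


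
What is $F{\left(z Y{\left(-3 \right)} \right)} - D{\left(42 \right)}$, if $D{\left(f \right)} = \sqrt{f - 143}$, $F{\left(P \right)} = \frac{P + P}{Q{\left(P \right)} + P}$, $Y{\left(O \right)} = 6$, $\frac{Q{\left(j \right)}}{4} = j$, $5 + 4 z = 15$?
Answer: $\frac{2}{5} - i \sqrt{101} \approx 0.4 - 10.05 i$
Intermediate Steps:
$z = \frac{5}{2}$ ($z = - \frac{5}{4} + \frac{1}{4} \cdot 15 = - \frac{5}{4} + \frac{15}{4} = \frac{5}{2} \approx 2.5$)
$Q{\left(j \right)} = 4 j$
$F{\left(P \right)} = \frac{2}{5}$ ($F{\left(P \right)} = \frac{P + P}{4 P + P} = \frac{2 P}{5 P} = 2 P \frac{1}{5 P} = \frac{2}{5}$)
$D{\left(f \right)} = \sqrt{-143 + f}$
$F{\left(z Y{\left(-3 \right)} \right)} - D{\left(42 \right)} = \frac{2}{5} - \sqrt{-143 + 42} = \frac{2}{5} - \sqrt{-101} = \frac{2}{5} - i \sqrt{101}$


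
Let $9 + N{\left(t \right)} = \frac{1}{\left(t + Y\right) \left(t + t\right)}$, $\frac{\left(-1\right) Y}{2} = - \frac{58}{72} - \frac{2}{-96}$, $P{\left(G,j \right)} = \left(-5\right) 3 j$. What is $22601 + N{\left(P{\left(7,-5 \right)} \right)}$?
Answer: $\frac{3113742412}{137825} \approx 22592.0$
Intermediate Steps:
$P{\left(G,j \right)} = - 15 j$
$Y = \frac{113}{72}$ ($Y = - 2 \left(- \frac{58}{72} - \frac{2}{-96}\right) = - 2 \left(\left(-58\right) \frac{1}{72} - - \frac{1}{48}\right) = - 2 \left(- \frac{29}{36} + \frac{1}{48}\right) = \left(-2\right) \left(- \frac{113}{144}\right) = \frac{113}{72} \approx 1.5694$)
$N{\left(t \right)} = -9 + \frac{1}{2 t \left(\frac{113}{72} + t\right)}$ ($N{\left(t \right)} = -9 + \frac{1}{\left(t + \frac{113}{72}\right) \left(t + t\right)} = -9 + \frac{1}{\left(\frac{113}{72} + t\right) 2 t} = -9 + \frac{1}{2 t \left(\frac{113}{72} + t\right)}$)
$22601 + N{\left(P{\left(7,-5 \right)} \right)} = 22601 + \frac{9 \left(4 - 113 \left(\left(-15\right) \left(-5\right)\right) - 72 \left(\left(-15\right) \left(-5\right)\right)^{2}\right)}{\left(-15\right) \left(-5\right) \left(113 + 72 \left(\left(-15\right) \left(-5\right)\right)\right)} = 22601 + \frac{9 \left(4 - 8475 - 72 \cdot 75^{2}\right)}{75 \left(113 + 72 \cdot 75\right)} = 22601 + 9 \cdot \frac{1}{75} \frac{1}{113 + 5400} \left(4 - 8475 - 405000\right) = 22601 + 9 \cdot \frac{1}{75} \cdot \frac{1}{5513} \left(4 - 8475 - 405000\right) = 22601 + 9 \cdot \frac{1}{75} \cdot \frac{1}{5513} \left(-413471\right) = 22601 - \frac{1240413}{137825} = \frac{3113742412}{137825}$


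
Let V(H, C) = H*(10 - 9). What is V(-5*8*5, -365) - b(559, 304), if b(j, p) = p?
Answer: -504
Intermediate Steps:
V(H, C) = H (V(H, C) = H*1 = H)
V(-5*8*5, -365) - b(559, 304) = -5*8*5 - 1*304 = -40*5 - 304 = -200 - 304 = -504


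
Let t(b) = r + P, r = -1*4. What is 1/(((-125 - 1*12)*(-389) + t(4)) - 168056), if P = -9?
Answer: -1/114776 ≈ -8.7126e-6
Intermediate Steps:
r = -4
t(b) = -13 (t(b) = -4 - 9 = -13)
1/(((-125 - 1*12)*(-389) + t(4)) - 168056) = 1/(((-125 - 1*12)*(-389) - 13) - 168056) = 1/(((-125 - 12)*(-389) - 13) - 168056) = 1/((-137*(-389) - 13) - 168056) = 1/((53293 - 13) - 168056) = 1/(53280 - 168056) = 1/(-114776) = -1/114776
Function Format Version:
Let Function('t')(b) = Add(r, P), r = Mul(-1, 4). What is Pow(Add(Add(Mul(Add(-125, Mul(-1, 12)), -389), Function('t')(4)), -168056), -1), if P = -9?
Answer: Rational(-1, 114776) ≈ -8.7126e-6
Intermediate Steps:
r = -4
Function('t')(b) = -13 (Function('t')(b) = Add(-4, -9) = -13)
Pow(Add(Add(Mul(Add(-125, Mul(-1, 12)), -389), Function('t')(4)), -168056), -1) = Pow(Add(Add(Mul(Add(-125, Mul(-1, 12)), -389), -13), -168056), -1) = Pow(Add(Add(Mul(Add(-125, -12), -389), -13), -168056), -1) = Pow(Add(Add(Mul(-137, -389), -13), -168056), -1) = Pow(Add(Add(53293, -13), -168056), -1) = Pow(Add(53280, -168056), -1) = Pow(-114776, -1) = Rational(-1, 114776)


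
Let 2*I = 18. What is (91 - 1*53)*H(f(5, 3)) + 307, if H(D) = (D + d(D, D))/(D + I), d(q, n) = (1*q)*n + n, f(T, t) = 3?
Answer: 709/2 ≈ 354.50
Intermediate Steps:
I = 9 (I = (1/2)*18 = 9)
d(q, n) = n + n*q (d(q, n) = q*n + n = n*q + n = n + n*q)
H(D) = (D + D*(1 + D))/(9 + D) (H(D) = (D + D*(1 + D))/(D + 9) = (D + D*(1 + D))/(9 + D))
(91 - 1*53)*H(f(5, 3)) + 307 = (91 - 1*53)*(3*(2 + 3)/(9 + 3)) + 307 = (91 - 53)*(3*5/12) + 307 = 38*(3*(1/12)*5) + 307 = 38*(5/4) + 307 = 95/2 + 307 = 709/2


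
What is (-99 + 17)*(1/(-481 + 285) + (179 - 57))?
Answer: -980351/98 ≈ -10004.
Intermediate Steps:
(-99 + 17)*(1/(-481 + 285) + (179 - 57)) = -82*(1/(-196) + 122) = -82*(-1/196 + 122) = -82*23911/196 = -980351/98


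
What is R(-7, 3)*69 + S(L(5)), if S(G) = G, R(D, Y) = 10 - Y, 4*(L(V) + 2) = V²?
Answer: 1949/4 ≈ 487.25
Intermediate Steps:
L(V) = -2 + V²/4
R(-7, 3)*69 + S(L(5)) = (10 - 1*3)*69 + (-2 + (¼)*5²) = (10 - 3)*69 + (-2 + (¼)*25) = 7*69 + (-2 + 25/4) = 483 + 17/4 = 1949/4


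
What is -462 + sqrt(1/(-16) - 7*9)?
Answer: -462 + I*sqrt(1009)/4 ≈ -462.0 + 7.9412*I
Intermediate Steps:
-462 + sqrt(1/(-16) - 7*9) = -462 + sqrt(-1/16 - 63) = -462 + sqrt(-1009/16) = -462 + I*sqrt(1009)/4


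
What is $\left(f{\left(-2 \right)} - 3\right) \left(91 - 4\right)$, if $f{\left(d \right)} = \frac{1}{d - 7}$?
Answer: $- \frac{812}{3} \approx -270.67$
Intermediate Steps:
$f{\left(d \right)} = \frac{1}{-7 + d}$
$\left(f{\left(-2 \right)} - 3\right) \left(91 - 4\right) = \left(\frac{1}{-7 - 2} - 3\right) \left(91 - 4\right) = \left(\frac{1}{-9} - 3\right) 87 = \left(- \frac{1}{9} - 3\right) 87 = \left(- \frac{28}{9}\right) 87 = - \frac{812}{3}$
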